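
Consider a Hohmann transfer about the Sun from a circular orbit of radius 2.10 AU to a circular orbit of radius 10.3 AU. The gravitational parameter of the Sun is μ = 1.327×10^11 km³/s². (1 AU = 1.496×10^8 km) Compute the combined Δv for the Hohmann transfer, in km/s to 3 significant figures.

Δv = 9.82 km/s

In km: r₁ = 2.10 × 1.496×10^8 = 3.1416×10^8 km; r₂ = 10.3 × 1.496×10^8 = 1.54088×10^9 km.
The Hohmann ellipse has a_t = (r₁ + r₂)/2 = 9.2752×10^8 km.
Circular speed at r₁: v₁ = √(μ/r₁) = √(1.327×10^11/3.1416×10^8) = 20.552 km/s.
Transfer-orbit speed at r₁ (vis-viva equation): v_p = √[μ(2/r₁ − 1/a_t)] = 26.490 km/s.
First burn Δv₁ = |v_p − v₁| = 5.938 km/s.
Circular speed at r₂: v₂ = √(μ/r₂) = 9.280 km/s.
Transfer-orbit speed at r₂: v_a = √[μ(2/r₂ − 1/a_t)] = 5.401 km/s.
Second burn Δv₂ = |v₂ − v_a| = 3.879 km/s.
Total Δv = Δv₁ + Δv₂ = 9.817 km/s.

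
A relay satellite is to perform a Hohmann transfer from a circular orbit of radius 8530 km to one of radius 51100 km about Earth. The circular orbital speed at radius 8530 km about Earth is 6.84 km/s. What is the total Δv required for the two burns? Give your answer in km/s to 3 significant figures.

Δv = 3.41 km/s

From the circular-orbit relation v² = μ/r at r = 8530 km: μ = v²r = (6.84)² × 8530 = 3.99081×10^5 km³/s².
Semi-major axis of the transfer orbit: a_t = (8530 + 51100)/2 = 29815 km.
At r₁ the circular-orbit speed is v₁ = √(μ/r₁) = 6.84000 km/s.
On the transfer ellipse at r₁, vis-viva equation gives v_p = √[μ(2/r₁ − 1/a_t)] = 8.95466 km/s.
First burn Δv₁ = |v_p − v₁| = 2.11466 km/s.
Circular speed at r₂: v₂ = √(μ/r₂) = 2.79460 km/s.
Transfer-orbit speed at r₂: v_a = √[μ(2/r₂ − 1/a_t)] = 1.49478 km/s.
Second burn Δv₂ = |v₂ − v_a| = 1.29982 km/s.
Δv = Δv₁ + Δv₂ = 2.11466 + 1.29982 = 3.414 km/s.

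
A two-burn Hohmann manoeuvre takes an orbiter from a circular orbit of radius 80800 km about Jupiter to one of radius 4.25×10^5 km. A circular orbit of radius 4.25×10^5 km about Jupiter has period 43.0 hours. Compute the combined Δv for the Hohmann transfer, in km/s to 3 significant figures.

From Kepler's third law T² = 4π²r³/μ at r = 4.25×10^5 km, T = 43.0 hours = 43.0 × 3600 s = 1.548×10^5 s: μ = 4π²r³/T² = 1.26469×10^8 km³/s².
Semi-major axis of the transfer orbit: a_t = (80800 + 4.250×10^5)/2 = 2.529×10^5 km.
At r₁ the circular-orbit speed is v₁ = √(μ/r₁) = 39.563 km/s.
On the transfer ellipse at r₁, vis-viva equation gives v_p = √[μ(2/r₁ − 1/a_t)] = 51.287 km/s.
First burn Δv₁ = |v_p − v₁| = 11.72 km/s.
At r₂, v₂ = √(μ/r₂) = 17.2503 km/s.
Transfer-orbit speed at r₂: v_a = √[μ(2/r₂ − 1/a_t)] = 9.75055 km/s.
Second burn Δv₂ = |v₂ − v_a| = 7.500 km/s.
Δv = Δv₁ + Δv₂ = 11.72 + 7.500 = 19.22 km/s.

Δv = 19.2 km/s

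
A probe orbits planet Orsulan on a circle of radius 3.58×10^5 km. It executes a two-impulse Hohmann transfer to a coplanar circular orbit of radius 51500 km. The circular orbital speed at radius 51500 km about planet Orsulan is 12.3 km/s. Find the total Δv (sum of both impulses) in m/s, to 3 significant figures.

Δv = 6290 m/s

From the circular-orbit relation v² = μ/r at r = 51500 km: μ = v²r = (12.3)² × 51500 = 7.79144×10^6 km³/s².
Transfer-ellipse semi-major axis a_t = (r₁ + r₂)/2 = (3.580×10^5 + 51500)/2 = 2.0475×10^5 km.
At r₁ the circular-orbit speed is v₁ = √(μ/r₁) = 4.6652 km/s.
Transfer-orbit speed at r₁ (vis-viva): v_a = √[μ(2/r₁ − 1/a_t)] = 2.3397 km/s.
First burn Δv₁ = |v_a − v₁| = 2.3255 km/s.
Circular speed at r₂: v₂ = √(μ/r₂) = 12.3000 km/s.
Transfer-orbit speed at r₂: v_p = √[μ(2/r₂ − 1/a_t)] = 16.2643 km/s.
Second burn Δv₂ = |v₂ − v_p| = 3.9643 km/s.
Total Δv = Δv₁ + Δv₂ = 6.290 km/s.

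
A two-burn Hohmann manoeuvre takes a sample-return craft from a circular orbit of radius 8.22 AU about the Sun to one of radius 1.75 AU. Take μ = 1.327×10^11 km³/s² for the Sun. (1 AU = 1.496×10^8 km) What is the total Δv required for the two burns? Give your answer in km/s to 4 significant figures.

In km: r₁ = 8.22 × 1.496×10^8 = 1.229712×10^9 km; r₂ = 1.75 × 1.496×10^8 = 2.618×10^8 km.
The Hohmann ellipse has a_t = (r₁ + r₂)/2 = 7.45756×10^8 km.
Circular speed at r₁: v₁ = √(μ/r₁) = √(1.327×10^11/1.229712×10^9) = 10.388 km/s.
Transfer-orbit speed at r₁ (vis-viva): v_a = √[μ(2/r₁ − 1/a_t)] = 6.1549 km/s.
First burn Δv₁ = |v_a − v₁| = 4.233 km/s.
At r₂, v₂ = √(μ/r₂) = 22.514 km/s.
Transfer-orbit speed at r₂: v_p = √[μ(2/r₂ − 1/a_t)] = 28.910 km/s.
Second burn Δv₂ = |v₂ − v_p| = 6.396 km/s.
Total Δv = Δv₁ + Δv₂ = 10.63 km/s.

Δv = 10.63 km/s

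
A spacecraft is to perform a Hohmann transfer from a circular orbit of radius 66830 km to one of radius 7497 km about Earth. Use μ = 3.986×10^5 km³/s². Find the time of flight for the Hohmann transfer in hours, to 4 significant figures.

The Hohmann ellipse has a_t = (r₁ + r₂)/2 = 37163.5 km.
Transfer time t = π√(a_t³/μ) = π√((37163.5)³ / 3.986×10^5) = 35650 s.
Converting: 35650 s ÷ 3600 s/hour = 9.903 hours.

t = 9.903 hours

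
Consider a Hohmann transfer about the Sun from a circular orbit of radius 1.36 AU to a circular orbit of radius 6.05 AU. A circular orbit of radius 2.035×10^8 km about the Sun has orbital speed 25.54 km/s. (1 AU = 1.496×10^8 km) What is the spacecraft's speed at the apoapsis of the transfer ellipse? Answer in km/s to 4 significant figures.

v = 7.337 km/s

From the circular-orbit relation v² = μ/r at r = 2.035×10^8 km: μ = v²r = (25.54)² × 2.035×10^8 = 1.32741×10^11 km³/s².
In km: r₁ = 1.36 × 1.496×10^8 = 2.03456×10^8 km; r₂ = 6.05 × 1.496×10^8 = 9.0508×10^8 km.
Semi-major axis of the transfer orbit: a_t = (2.03456×10^8 + 9.0508×10^8)/2 = 5.54268×10^8 km.
The apoapsis of the transfer ellipse is at r = 9.0508×10^8 km.
From the vis-viva equation, v = √[μ(2/r − 1/a_t)] = 7.337 km/s.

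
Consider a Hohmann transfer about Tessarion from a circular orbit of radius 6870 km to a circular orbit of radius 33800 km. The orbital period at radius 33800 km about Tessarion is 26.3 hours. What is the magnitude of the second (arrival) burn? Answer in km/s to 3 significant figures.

From Kepler's third law T² = 4π²r³/μ at r = 33800 km, T = 26.3 hours = 26.3 × 3600 s = 94680 s: μ = 4π²r³/T² = 1.70057×10^5 km³/s².
Transfer-ellipse semi-major axis a_t = (r₁ + r₂)/2 = (6870 + 33800)/2 = 20335 km.
Circular speed at r = 33800 km: v_c = √(μ/r) = 2.24305 km/s.
Transfer-orbit speed at the same r (vis-viva, a = a_t): v_t = √[μ(2/r − 1/a_t)] = 1.30375 km/s.
Δv₂ = |v_t − v_c| = |1.30375 − 2.24305| = 0.9393 km/s.

Δv₂ = 0.939 km/s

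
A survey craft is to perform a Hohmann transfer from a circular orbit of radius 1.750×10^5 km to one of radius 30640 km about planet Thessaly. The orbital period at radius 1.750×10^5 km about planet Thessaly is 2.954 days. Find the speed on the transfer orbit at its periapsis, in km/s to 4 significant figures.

From Kepler's third law T² = 4π²r³/μ at r = 1.750×10^5 km, T = 2.954 days = 2.954 × 86400 s = 2.552256×10^5 s: μ = 4π²r³/T² = 3.24807×10^6 km³/s².
The Hohmann ellipse has a_t = (r₁ + r₂)/2 = 1.0282×10^5 km.
The periapsis of the transfer ellipse is at r = 30640 km.
From the vis-viva equation, v = √[μ(2/r − 1/a_t)] = 13.43 km/s.

v = 13.43 km/s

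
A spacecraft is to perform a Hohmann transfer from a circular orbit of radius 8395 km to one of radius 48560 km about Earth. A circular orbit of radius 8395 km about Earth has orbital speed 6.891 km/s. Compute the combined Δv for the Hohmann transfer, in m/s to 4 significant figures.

Δv = 3417 m/s

From the circular-orbit relation v² = μ/r at r = 8395 km: μ = v²r = (6.891)² × 8395 = 3.98644×10^5 km³/s².
Semi-major axis of the transfer orbit: a_t = (8395 + 48560)/2 = 28477.5 km.
At r₁ the circular-orbit speed is v₁ = √(μ/r₁) = 6.8910 km/s.
Transfer-orbit speed at r₁ (v² = μ(2/r − 1/a)): v_p = √[μ(2/r₁ − 1/a_t)] = 8.9985 km/s.
First burn Δv₁ = |v_p − v₁| = 2.1075 km/s.
At r₂, v₂ = √(μ/r₂) = 2.8652 km/s.
Transfer-orbit speed at r₂: v_a = √[μ(2/r₂ − 1/a_t)] = 1.5557 km/s.
Second burn Δv₂ = |v₂ − v_a| = 1.3095 km/s.
Total Δv = Δv₁ + Δv₂ = 3.417 km/s.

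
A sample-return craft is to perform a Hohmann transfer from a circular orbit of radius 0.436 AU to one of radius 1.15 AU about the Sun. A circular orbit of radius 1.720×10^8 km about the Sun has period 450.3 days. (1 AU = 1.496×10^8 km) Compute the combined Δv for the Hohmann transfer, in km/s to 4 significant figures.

Δv = 16.39 km/s

From Kepler's third law T² = 4π²r³/μ at r = 1.720×10^8 km, T = 450.3 days = 450.3 × 86400 s = 3.890592×10^7 s: μ = 4π²r³/T² = 1.32713×10^11 km³/s².
In km: r₁ = 0.436 × 1.496×10^8 = 6.52256×10^7 km; r₂ = 1.15 × 1.496×10^8 = 1.7204×10^8 km.
The Hohmann ellipse has a_t = (r₁ + r₂)/2 = 1.186328×10^8 km.
At r₁ the circular-orbit speed is v₁ = √(μ/r₁) = 45.107 km/s.
Transfer-orbit speed at r₁ (vis-viva): v_p = √[μ(2/r₁ − 1/a_t)] = 54.320 km/s.
First burn Δv₁ = |v_p − v₁| = 9.213 km/s.
Circular speed at r₂: v₂ = √(μ/r₂) = 27.77 km/s.
Transfer-orbit speed at r₂: v_a = √[μ(2/r₂ − 1/a_t)] = 20.59 km/s.
Second burn Δv₂ = |v₂ − v_a| = 7.180 km/s.
Total Δv = Δv₁ + Δv₂ = 16.39 km/s.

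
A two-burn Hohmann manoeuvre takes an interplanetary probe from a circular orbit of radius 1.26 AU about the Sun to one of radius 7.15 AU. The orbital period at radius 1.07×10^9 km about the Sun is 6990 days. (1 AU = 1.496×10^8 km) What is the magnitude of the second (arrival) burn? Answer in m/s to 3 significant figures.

Δv₂ = 5040 m/s

From Kepler's third law T² = 4π²r³/μ at r = 1.07×10^9 km, T = 6990 days = 6990 × 86400 s = 6.03936×10^8 s: μ = 4π²r³/T² = 1.32596×10^11 km³/s².
In km: r₁ = 1.26 × 1.496×10^8 = 1.88496×10^8 km; r₂ = 7.15 × 1.496×10^8 = 1.06964×10^9 km.
The Hohmann ellipse has a_t = (r₁ + r₂)/2 = 6.29068×10^8 km.
Circular speed at r = 1.06964×10^9 km: v_c = √(μ/r) = 11.134 km/s.
Vis-viva on the transfer ellipse at r = 1.06964×10^9 km gives v_t = √[μ(2/r − 1/a_t)] = 6.0946 km/s.
Δv₂ = |v_t − v_c| = |6.0946 − 11.134| = 5.039 km/s.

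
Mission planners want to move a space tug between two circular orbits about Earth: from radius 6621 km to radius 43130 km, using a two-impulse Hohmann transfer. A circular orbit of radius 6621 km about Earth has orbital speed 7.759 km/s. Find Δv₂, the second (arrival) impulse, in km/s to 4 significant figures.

Δv₂ = 1.472 km/s

From the circular-orbit relation v² = μ/r at r = 6621 km: μ = v²r = (7.759)² × 6621 = 3.98598×10^5 km³/s².
The Hohmann ellipse has a_t = (r₁ + r₂)/2 = 24875.5 km.
Circular speed at r = 43130 km: v_c = √(μ/r) = 3.040 km/s.
Transfer-orbit speed at the same r (vis-viva, a = a_t): v_t = √[μ(2/r − 1/a_t)] = 1.568 km/s.
Δv₂ = |v_t − v_c| = |1.568 − 3.040| = 1.472 km/s.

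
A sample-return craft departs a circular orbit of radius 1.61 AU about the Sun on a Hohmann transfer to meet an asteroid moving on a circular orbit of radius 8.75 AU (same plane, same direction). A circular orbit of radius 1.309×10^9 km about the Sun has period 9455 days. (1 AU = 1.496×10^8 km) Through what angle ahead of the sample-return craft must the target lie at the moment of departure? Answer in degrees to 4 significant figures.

φ = 98.01°

From Kepler's third law T² = 4π²r³/μ at r = 1.309×10^9 km, T = 9455 days = 9455 × 86400 s = 8.16912×10^8 s: μ = 4π²r³/T² = 1.32687×10^11 km³/s².
In km: r₁ = 1.61 × 1.496×10^8 = 2.40856×10^8 km; r₂ = 8.75 × 1.496×10^8 = 1.309×10^9 km.
The Hohmann ellipse has a_t = (r₁ + r₂)/2 = 7.74928×10^8 km.
The half-period of the transfer ellipse is t = π√(a_t³/μ) = 1.860×10^8 s.
The target's mean motion on its circular orbit is ω₂ = √(μ/r₂³) = 7.691×10^-9 rad/s.
Angle swept by the target during transfer: ω₂·t = 1.431 rad = 81.99°.
The sample-return craft traverses 180° on the transfer ellipse, so the target must lead by 180° − 81.99° = 98.01°.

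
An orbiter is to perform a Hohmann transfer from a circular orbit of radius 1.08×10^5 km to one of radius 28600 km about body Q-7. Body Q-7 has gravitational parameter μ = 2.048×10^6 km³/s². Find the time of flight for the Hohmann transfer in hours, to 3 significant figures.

The Hohmann ellipse has a_t = (r₁ + r₂)/2 = 68300 km.
Transfer time t = π√(a_t³/μ) = π√((68300)³ / 2.048×10^6) = 39180 s.
Converting: 39180 s ÷ 3600 s/hour = 10.9 hours.

t = 10.9 hours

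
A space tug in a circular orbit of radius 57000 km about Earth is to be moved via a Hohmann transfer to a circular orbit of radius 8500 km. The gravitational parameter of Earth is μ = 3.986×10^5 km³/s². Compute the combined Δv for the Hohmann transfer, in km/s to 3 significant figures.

Δv = 3.48 km/s

The Hohmann ellipse has a_t = (r₁ + r₂)/2 = 32750 km.
Circular speed at r₁: v₁ = √(μ/r₁) = √(3.986×10^5/57000) = 2.644425 km/s.
On the transfer ellipse at r₁, vis-viva equation gives v_a = √[μ(2/r₁ − 1/a_t)] = 1.347209 km/s.
First burn Δv₁ = |v_a − v₁| = 1.29722 km/s.
At r₂, v₂ = √(μ/r₂) = 6.8479 km/s.
Transfer-orbit speed at r₂: v_p = √[μ(2/r₂ − 1/a_t)] = 9.0342 km/s.
Second burn Δv₂ = |v₂ − v_p| = 2.18630 km/s.
Total Δv = Δv₁ + Δv₂ = 3.484 km/s.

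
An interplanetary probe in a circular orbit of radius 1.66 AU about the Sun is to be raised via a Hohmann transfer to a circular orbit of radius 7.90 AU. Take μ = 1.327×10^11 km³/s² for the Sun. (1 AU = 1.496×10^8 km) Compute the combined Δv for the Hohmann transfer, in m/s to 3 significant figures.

In km: r₁ = 1.66 × 1.496×10^8 = 2.48336×10^8 km; r₂ = 7.90 × 1.496×10^8 = 1.18184×10^9 km.
Semi-major axis of the transfer orbit: a_t = (2.48336×10^8 + 1.18184×10^9)/2 = 7.15088×10^8 km.
Circular speed at r₁: v₁ = √(μ/r₁) = √(1.327×10^11/2.48336×10^8) = 23.116 km/s.
On the transfer ellipse at r₁, vis-viva gives v_p = √[μ(2/r₁ − 1/a_t)] = 29.718 km/s.
First burn Δv₁ = |v_p − v₁| = 6.602 km/s.
At r₂, v₂ = √(μ/r₂) = 10.5963 km/s.
Transfer-orbit speed at r₂: v_a = √[μ(2/r₂ − 1/a_t)] = 6.24448 km/s.
Second burn Δv₂ = |v₂ − v_a| = 4.352 km/s.
Δv = Δv₁ + Δv₂ = 6.602 + 4.352 = 10.95 km/s.

Δv = 11000 m/s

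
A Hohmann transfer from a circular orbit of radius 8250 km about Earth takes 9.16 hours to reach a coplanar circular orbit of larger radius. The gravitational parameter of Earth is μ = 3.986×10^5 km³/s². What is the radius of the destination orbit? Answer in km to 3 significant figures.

r₂ = 62300 km

Transfer time t = 9.16 hours = 32976 s, and t = π√(a_t³/μ).
So a_t = (μ t²/π²)^(1/3) = (3.986×10^5 × (32976)² / π²)^(1/3) = 35281 km.
Since a_t = (r₁ + r₂)/2, r₂ = 2a_t − r₁ = 2×35281 − 8250 = 62312 km.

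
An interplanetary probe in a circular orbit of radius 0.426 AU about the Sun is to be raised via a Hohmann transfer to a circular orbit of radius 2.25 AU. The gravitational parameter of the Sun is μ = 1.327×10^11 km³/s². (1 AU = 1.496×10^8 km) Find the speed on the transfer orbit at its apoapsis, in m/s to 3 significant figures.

v = 11200 m/s

In km: r₁ = 0.426 × 1.496×10^8 = 6.37296×10^7 km; r₂ = 2.25 × 1.496×10^8 = 3.366×10^8 km.
Semi-major axis of the transfer orbit: a_t = (6.37296×10^7 + 3.366×10^8)/2 = 2.001648×10^8 km.
At apoapsis, r = 3.366×10^8 km.
Applying v² = μ(2/r − 1/a_t): v = 11.20 km/s.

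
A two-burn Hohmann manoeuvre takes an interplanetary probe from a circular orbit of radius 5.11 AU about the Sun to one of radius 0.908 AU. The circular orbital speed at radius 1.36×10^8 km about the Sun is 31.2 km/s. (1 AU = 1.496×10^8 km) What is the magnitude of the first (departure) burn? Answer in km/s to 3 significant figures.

Δv₁ = 5.93 km/s

From the circular-orbit relation v² = μ/r at r = 1.36×10^8 km: μ = v²r = (31.2)² × 1.36×10^8 = 1.32388×10^11 km³/s².
In km: r₁ = 5.11 × 1.496×10^8 = 7.64456×10^8 km; r₂ = 0.908 × 1.496×10^8 = 1.358368×10^8 km.
Semi-major axis of the transfer orbit: a_t = (7.64456×10^8 + 1.358368×10^8)/2 = 4.501464×10^8 km.
Circular speed at r = 7.64456×10^8 km: v_c = √(μ/r) = 13.16 km/s.
Transfer-orbit speed at the same r (vis-viva, a = a_t): v_t = √[μ(2/r − 1/a_t)] = 7.229 km/s.
Δv₁ = |v_t − v_c| = |7.229 − 13.16| = 5.931 km/s.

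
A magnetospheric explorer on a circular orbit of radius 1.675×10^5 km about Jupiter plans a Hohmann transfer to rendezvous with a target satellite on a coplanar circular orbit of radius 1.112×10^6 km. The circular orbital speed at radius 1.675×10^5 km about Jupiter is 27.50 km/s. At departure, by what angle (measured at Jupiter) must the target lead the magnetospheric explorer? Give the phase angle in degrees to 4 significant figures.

From the circular-orbit relation v² = μ/r at r = 1.675×10^5 km: μ = v²r = (27.50)² × 1.675×10^5 = 1.26672×10^8 km³/s².
Semi-major axis of the transfer orbit: a_t = (1.675×10^5 + 1.112×10^6)/2 = 6.3975×10^5 km.
The half-period of the transfer ellipse is t = π√(a_t³/μ) = 1.4283×10^5 s.
The target's mean motion on its circular orbit is ω₂ = √(μ/r₂³) = 9.5980×10^-6 rad/s.
Angle swept by the target during transfer: ω₂·t = 1.3709 rad = 78.547°.
The magnetospheric explorer traverses 180° on the transfer ellipse, so the target must lead by 180° − 78.547° = 101.5°.

φ = 101.5°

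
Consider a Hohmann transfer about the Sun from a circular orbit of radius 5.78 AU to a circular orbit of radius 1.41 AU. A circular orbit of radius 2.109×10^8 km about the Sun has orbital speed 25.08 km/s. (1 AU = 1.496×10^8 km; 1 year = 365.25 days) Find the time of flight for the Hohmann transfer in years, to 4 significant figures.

t = 3.409 years

From the circular-orbit relation v² = μ/r at r = 2.109×10^8 km: μ = v²r = (25.08)² × 2.109×10^8 = 1.32657×10^11 km³/s².
In km: r₁ = 5.78 × 1.496×10^8 = 8.64688×10^8 km; r₂ = 1.41 × 1.496×10^8 = 2.10936×10^8 km.
Transfer-ellipse semi-major axis a_t = (r₁ + r₂)/2 = (8.64688×10^8 + 2.10936×10^8)/2 = 5.37812×10^8 km.
Half the transfer-orbit period gives t = π√(a_t³/μ) = 1.0758×10^8 s.
Converting: 1.0758×10^8 s ÷ 3.15576×10^7 s/year (365.25 × 86400) = 3.409 years.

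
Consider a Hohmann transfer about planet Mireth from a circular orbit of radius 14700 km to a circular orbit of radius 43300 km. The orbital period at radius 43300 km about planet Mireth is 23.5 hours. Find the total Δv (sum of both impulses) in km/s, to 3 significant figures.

Δv = 2.15 km/s

From Kepler's third law T² = 4π²r³/μ at r = 43300 km, T = 23.5 hours = 23.5 × 3600 s = 84600 s: μ = 4π²r³/T² = 4.47799×10^5 km³/s².
The Hohmann ellipse has a_t = (r₁ + r₂)/2 = 29000 km.
At r₁ the circular-orbit speed is v₁ = √(μ/r₁) = 5.519 km/s.
On the transfer ellipse at r₁, vis-viva equation gives v_p = √[μ(2/r₁ − 1/a_t)] = 6.744 km/s.
First burn Δv₁ = |v_p − v₁| = 1.225 km/s.
Circular speed at r₂: v₂ = √(μ/r₂) = 3.2159 km/s.
Transfer-orbit speed at r₂: v_a = √[μ(2/r₂ − 1/a_t)] = 2.2896 km/s.
Second burn Δv₂ = |v₂ − v_a| = 0.9263 km/s.
Total Δv = Δv₁ + Δv₂ = 2.151 km/s.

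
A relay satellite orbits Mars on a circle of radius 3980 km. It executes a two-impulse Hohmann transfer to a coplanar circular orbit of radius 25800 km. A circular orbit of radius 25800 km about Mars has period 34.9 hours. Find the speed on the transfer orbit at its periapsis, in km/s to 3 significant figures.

From Kepler's third law T² = 4π²r³/μ at r = 25800 km, T = 34.9 hours = 34.9 × 3600 s = 1.2564×10^5 s: μ = 4π²r³/T² = 42950.0 km³/s².
The Hohmann ellipse has a_t = (r₁ + r₂)/2 = 14890 km.
The periapsis of the transfer ellipse is at r = 3980 km.
Applying v² = μ(2/r − 1/a_t): v = 4.324 km/s.

v = 4.32 km/s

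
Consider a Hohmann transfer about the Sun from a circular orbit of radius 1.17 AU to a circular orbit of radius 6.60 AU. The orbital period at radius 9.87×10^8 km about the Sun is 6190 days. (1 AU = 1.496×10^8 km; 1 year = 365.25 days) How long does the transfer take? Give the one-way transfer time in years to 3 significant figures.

From Kepler's third law T² = 4π²r³/μ at r = 9.87×10^8 km, T = 6190 days = 6190 × 86400 s = 5.34816×10^8 s: μ = 4π²r³/T² = 1.32710×10^11 km³/s².
In km: r₁ = 1.17 × 1.496×10^8 = 1.75032×10^8 km; r₂ = 6.60 × 1.496×10^8 = 9.8736×10^8 km.
The Hohmann ellipse has a_t = (r₁ + r₂)/2 = 5.81196×10^8 km.
By Kepler's third law the transfer-orbit period is T = 2π√(a_t³/μ), so t = T/2 = 1.208×10^8 s.
Converting: 1.208×10^8 s ÷ 3.15576×10^7 s/year (365.25 × 86400) = 3.83 years.

t = 3.83 years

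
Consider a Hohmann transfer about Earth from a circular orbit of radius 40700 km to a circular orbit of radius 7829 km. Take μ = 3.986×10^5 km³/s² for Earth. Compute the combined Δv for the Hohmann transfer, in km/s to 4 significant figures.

Δv = 3.458 km/s

The Hohmann ellipse has a_t = (r₁ + r₂)/2 = 24264.5 km.
Circular speed at r₁: v₁ = √(μ/r₁) = √(3.986×10^5/40700) = 3.1295 km/s.
On the transfer ellipse at r₁, v² = μ(2/r − 1/a) gives v_a = √[μ(2/r₁ − 1/a_t)] = 1.7776 km/s.
First burn Δv₁ = |v_a − v₁| = 1.352 km/s.
Circular speed at r₂: v₂ = √(μ/r₂) = 7.135 km/s.
Transfer-orbit speed at r₂: v_p = √[μ(2/r₂ − 1/a_t)] = 9.241 km/s.
Second burn Δv₂ = |v₂ − v_p| = 2.106 km/s.
Total Δv = Δv₁ + Δv₂ = 3.458 km/s.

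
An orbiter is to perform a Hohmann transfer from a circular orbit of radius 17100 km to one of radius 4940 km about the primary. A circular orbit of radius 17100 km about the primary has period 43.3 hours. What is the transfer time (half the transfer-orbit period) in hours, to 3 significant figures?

t = 11.2 hours

From Kepler's third law T² = 4π²r³/μ at r = 17100 km, T = 43.3 hours = 43.3 × 3600 s = 1.5588×10^5 s: μ = 4π²r³/T² = 8123.95 km³/s².
Semi-major axis of the transfer orbit: a_t = (17100 + 4940)/2 = 11020 km.
By Kepler's third law the transfer-orbit period is T = 2π√(a_t³/μ), so t = T/2 = 40320 s.
Converting: 40320 s ÷ 3600 s/hour = 11.2 hours.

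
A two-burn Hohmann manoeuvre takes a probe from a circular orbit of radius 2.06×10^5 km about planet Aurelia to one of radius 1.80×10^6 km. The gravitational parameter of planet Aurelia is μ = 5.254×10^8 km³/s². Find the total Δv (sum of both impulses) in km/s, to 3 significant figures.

The Hohmann ellipse has a_t = (r₁ + r₂)/2 = 1.003×10^6 km.
Circular speed at r₁: v₁ = √(μ/r₁) = √(5.254×10^8/2.060×10^5) = 50.50 km/s.
Transfer-orbit speed at r₁ (vis-viva equation): v_p = √[μ(2/r₁ − 1/a_t)] = 67.65 km/s.
First burn Δv₁ = |v_p − v₁| = 17.15 km/s.
At r₂, v₂ = √(μ/r₂) = 17.085 km/s.
Transfer-orbit speed at r₂: v_a = √[μ(2/r₂ − 1/a_t)] = 7.7427 km/s.
Second burn Δv₂ = |v₂ − v_a| = 9.342 km/s.
Total Δv = Δv₁ + Δv₂ = 26.49 km/s.

Δv = 26.5 km/s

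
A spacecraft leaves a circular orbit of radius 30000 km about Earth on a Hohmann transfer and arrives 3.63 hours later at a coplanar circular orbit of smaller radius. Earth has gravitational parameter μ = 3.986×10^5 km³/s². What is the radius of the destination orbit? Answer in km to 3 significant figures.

Transfer time t = 3.63 hours = 13068 s, and t = π√(a_t³/μ).
So a_t = (μ t²/π²)^(1/3) = (3.986×10^5 × (13068)² / π²)^(1/3) = 19035 km.
Since a_t = (r₁ + r₂)/2, r₂ = 2a_t − r₁ = 2×19035 − 30000 = 8070 km.

r₂ = 8070 km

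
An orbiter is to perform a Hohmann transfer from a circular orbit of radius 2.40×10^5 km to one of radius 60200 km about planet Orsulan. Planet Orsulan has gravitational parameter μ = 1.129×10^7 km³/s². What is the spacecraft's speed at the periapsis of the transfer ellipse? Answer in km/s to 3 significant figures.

v = 17.3 km/s

Semi-major axis of the transfer orbit: a_t = (2.400×10^5 + 60200)/2 = 1.501×10^5 km.
The periapsis of the transfer ellipse is at r = 60200 km.
Vis-viva: v = √[μ(2/r − 1/a_t)] = √[1.129×10^7 × (2/60200 − 1/1.501×10^5)] = 17.32 km/s.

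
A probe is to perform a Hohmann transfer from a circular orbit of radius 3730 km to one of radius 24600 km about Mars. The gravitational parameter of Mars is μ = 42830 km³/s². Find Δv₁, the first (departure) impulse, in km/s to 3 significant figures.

Δv₁ = 1.08 km/s

Transfer-ellipse semi-major axis a_t = (r₁ + r₂)/2 = (3730 + 24600)/2 = 14165 km.
Circular speed at r = 3730 km: v_c = √(μ/r) = 3.389 km/s.
Vis-viva on the transfer ellipse at r = 3730 km gives v_t = √[μ(2/r − 1/a_t)] = 4.466 km/s.
Δv₁ = |v_t − v_c| = |4.466 − 3.389| = 1.077 km/s.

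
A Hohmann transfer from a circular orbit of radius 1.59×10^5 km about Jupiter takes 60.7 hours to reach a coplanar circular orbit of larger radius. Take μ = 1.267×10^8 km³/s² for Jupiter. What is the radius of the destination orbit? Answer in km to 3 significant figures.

Transfer time t = 60.7 hours = 2.1852×10^5 s, and t = π√(a_t³/μ).
So a_t = (μ t²/π²)^(1/3) = (1.267×10^8 × (2.1852×10^5)² / π²)^(1/3) = 8.4948×10^5 km.
Since a_t = (r₁ + r₂)/2, r₂ = 2a_t − r₁ = 2×8.4948×10^5 − 1.590×10^5 = 1.53996×10^6 km.

r₂ = 1.54×10^6 km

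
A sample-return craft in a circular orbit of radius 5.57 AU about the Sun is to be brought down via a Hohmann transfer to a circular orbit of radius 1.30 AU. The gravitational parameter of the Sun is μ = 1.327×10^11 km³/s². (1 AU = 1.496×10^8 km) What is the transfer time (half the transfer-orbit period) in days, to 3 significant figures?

In km: r₁ = 5.57 × 1.496×10^8 = 8.33272×10^8 km; r₂ = 1.30 × 1.496×10^8 = 1.9448×10^8 km.
The Hohmann ellipse has a_t = (r₁ + r₂)/2 = 5.13876×10^8 km.
By Kepler's third law the transfer-orbit period is T = 2π√(a_t³/μ), so t = T/2 = 1.005×10^8 s.
Converting: 1.005×10^8 s ÷ 86400 s/day = 1160 days.

t = 1160 days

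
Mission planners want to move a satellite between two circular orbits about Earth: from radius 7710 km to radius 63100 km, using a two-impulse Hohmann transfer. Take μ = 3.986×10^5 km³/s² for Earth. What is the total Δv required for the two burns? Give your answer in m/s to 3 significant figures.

The Hohmann ellipse has a_t = (r₁ + r₂)/2 = 35405 km.
At r₁ the circular-orbit speed is v₁ = √(μ/r₁) = 7.190 km/s.
On the transfer ellipse at r₁, v² = μ(2/r − 1/a) gives v_p = √[μ(2/r₁ − 1/a_t)] = 9.599 km/s.
First burn Δv₁ = |v_p − v₁| = 2.409 km/s.
Circular speed at r₂: v₂ = √(μ/r₂) = 2.513 km/s.
Transfer-orbit speed at r₂: v_a = √[μ(2/r₂ − 1/a_t)] = 1.173 km/s.
Second burn Δv₂ = |v₂ − v_a| = 1.340 km/s.
Total Δv = Δv₁ + Δv₂ = 3.749 km/s.

Δv = 3750 m/s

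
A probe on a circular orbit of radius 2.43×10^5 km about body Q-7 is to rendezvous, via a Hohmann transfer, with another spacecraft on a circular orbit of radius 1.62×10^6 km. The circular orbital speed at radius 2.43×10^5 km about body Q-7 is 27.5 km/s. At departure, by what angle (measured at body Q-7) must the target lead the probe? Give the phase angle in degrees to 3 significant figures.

φ = 102°

From the circular-orbit relation v² = μ/r at r = 2.43×10^5 km: μ = v²r = (27.5)² × 2.43×10^5 = 1.83769×10^8 km³/s².
Semi-major axis of the transfer orbit: a_t = (2.430×10^5 + 1.620×10^6)/2 = 9.315×10^5 km.
The half-period of the transfer ellipse is t = π√(a_t³/μ) = 2.0835×10^5 s.
Target angular speed ω₂ = √(μ/r₂³) = 6.5745×10^-6 rad/s.
Angle swept by the target during transfer: ω₂·t = 1.3698 rad = 78.48°.
Arrival is 180° from departure on the ellipse, so φ = 180° − 78.48° = 102°.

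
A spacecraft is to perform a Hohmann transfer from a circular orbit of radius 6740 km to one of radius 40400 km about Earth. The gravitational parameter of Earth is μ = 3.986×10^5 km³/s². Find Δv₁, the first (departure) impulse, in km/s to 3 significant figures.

Semi-major axis of the transfer orbit: a_t = (6740 + 40400)/2 = 23570 km.
Circular speed at r = 6740 km: v_c = √(μ/r) = 7.6902 km/s.
Vis-viva on the transfer ellipse at r = 6740 km gives v_t = √[μ(2/r − 1/a_t)] = 10.068 km/s.
Δv₁ = |v_t − v_c| = |10.068 − 7.6902| = 2.378 km/s.

Δv₁ = 2.38 km/s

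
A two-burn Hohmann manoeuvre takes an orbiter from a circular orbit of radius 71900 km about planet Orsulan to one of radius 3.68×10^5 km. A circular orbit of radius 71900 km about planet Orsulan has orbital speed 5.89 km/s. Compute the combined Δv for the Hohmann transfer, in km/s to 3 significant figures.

Δv = 2.84 km/s

From the circular-orbit relation v² = μ/r at r = 71900 km: μ = v²r = (5.89)² × 71900 = 2.49436×10^6 km³/s².
The Hohmann ellipse has a_t = (r₁ + r₂)/2 = 2.1995×10^5 km.
At r₁ the circular-orbit speed is v₁ = √(μ/r₁) = 5.890 km/s.
Transfer-orbit speed at r₁ (v² = μ(2/r − 1/a)): v_p = √[μ(2/r₁ − 1/a_t)] = 7.619 km/s.
First burn Δv₁ = |v_p − v₁| = 1.729 km/s.
At r₂, v₂ = √(μ/r₂) = 2.6035 km/s.
Transfer-orbit speed at r₂: v_a = √[μ(2/r₂ − 1/a_t)] = 1.4885 km/s.
Second burn Δv₂ = |v₂ − v_a| = 1.115 km/s.
Δv = Δv₁ + Δv₂ = 1.729 + 1.115 = 2.844 km/s.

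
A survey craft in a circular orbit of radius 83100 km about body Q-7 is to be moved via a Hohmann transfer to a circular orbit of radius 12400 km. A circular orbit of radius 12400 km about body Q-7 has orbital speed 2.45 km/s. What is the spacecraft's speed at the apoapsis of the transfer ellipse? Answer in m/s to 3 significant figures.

From the circular-orbit relation v² = μ/r at r = 12400 km: μ = v²r = (2.45)² × 12400 = 74431.0 km³/s².
The Hohmann ellipse has a_t = (r₁ + r₂)/2 = 47750 km.
At apoapsis, r = 83100 km.
From the vis-viva equation, v = √[μ(2/r − 1/a_t)] = 0.4823 km/s.

v = 482 m/s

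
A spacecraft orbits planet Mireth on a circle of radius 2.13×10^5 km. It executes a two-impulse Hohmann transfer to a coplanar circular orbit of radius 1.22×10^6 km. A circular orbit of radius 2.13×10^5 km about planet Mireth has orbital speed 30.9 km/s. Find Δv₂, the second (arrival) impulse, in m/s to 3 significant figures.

Δv₂ = 5870 m/s

From the circular-orbit relation v² = μ/r at r = 2.13×10^5 km: μ = v²r = (30.9)² × 2.13×10^5 = 2.03375×10^8 km³/s².
The Hohmann ellipse has a_t = (r₁ + r₂)/2 = 7.165×10^5 km.
On the circular orbit at r = 1.220×10^6 km, v_c = √(μ/r) = 12.9113 km/s.
Transfer-orbit speed at the same r (vis-viva, a = a_t): v_t = √[μ(2/r − 1/a_t)] = 7.03963 km/s.
Δv₂ = |v_t − v_c| = |7.03963 − 12.9113| = 5.872 km/s.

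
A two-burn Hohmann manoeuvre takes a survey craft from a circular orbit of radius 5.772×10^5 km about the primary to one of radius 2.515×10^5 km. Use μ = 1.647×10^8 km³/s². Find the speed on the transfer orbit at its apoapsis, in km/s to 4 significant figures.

v = 13.16 km/s

The Hohmann ellipse has a_t = (r₁ + r₂)/2 = 4.1435×10^5 km.
At apoapsis, r = 5.772×10^5 km.
Vis-viva: v = √[μ(2/r − 1/a_t)] = √[1.647×10^8 × (2/5.772×10^5 − 1/4.1435×10^5)] = 13.16 km/s.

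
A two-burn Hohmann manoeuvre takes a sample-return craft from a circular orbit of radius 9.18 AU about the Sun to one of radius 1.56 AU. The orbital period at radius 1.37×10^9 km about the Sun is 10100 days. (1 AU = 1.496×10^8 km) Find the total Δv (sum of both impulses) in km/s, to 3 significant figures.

From Kepler's third law T² = 4π²r³/μ at r = 1.37×10^9 km, T = 10100 days = 10100 × 86400 s = 8.7264×10^8 s: μ = 4π²r³/T² = 1.33306×10^11 km³/s².
In km: r₁ = 9.18 × 1.496×10^8 = 1.373328×10^9 km; r₂ = 1.56 × 1.496×10^8 = 2.33376×10^8 km.
The Hohmann ellipse has a_t = (r₁ + r₂)/2 = 8.03352×10^8 km.
Circular speed at r₁: v₁ = √(μ/r₁) = √(1.33306×10^11/1.373328×10^9) = 9.852 km/s.
Transfer-orbit speed at r₁ (vis-viva equation): v_a = √[μ(2/r₁ − 1/a_t)] = 5.310 km/s.
First burn Δv₁ = |v_a − v₁| = 4.542 km/s.
At r₂, v₂ = √(μ/r₂) = 23.900 km/s.
Transfer-orbit speed at r₂: v_p = √[μ(2/r₂ − 1/a_t)] = 31.249 km/s.
Second burn Δv₂ = |v₂ − v_p| = 7.349 km/s.
Total Δv = Δv₁ + Δv₂ = 11.89 km/s.

Δv = 11.9 km/s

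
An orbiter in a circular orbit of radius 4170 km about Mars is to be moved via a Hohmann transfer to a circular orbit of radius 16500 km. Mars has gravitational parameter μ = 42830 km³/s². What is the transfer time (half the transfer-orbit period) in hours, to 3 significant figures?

t = 4.43 hours

Semi-major axis of the transfer orbit: a_t = (4170 + 16500)/2 = 10335 km.
Half the transfer-orbit period gives t = π√(a_t³/μ) = 15950 s.
Converting: 15950 s ÷ 3600 s/hour = 4.43 hours.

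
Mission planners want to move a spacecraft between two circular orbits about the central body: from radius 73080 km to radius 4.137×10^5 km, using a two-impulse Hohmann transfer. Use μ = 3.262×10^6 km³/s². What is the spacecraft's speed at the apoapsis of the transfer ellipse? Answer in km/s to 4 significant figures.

Semi-major axis of the transfer orbit: a_t = (73080 + 4.137×10^5)/2 = 2.4339×10^5 km.
At apoapsis, r = 4.137×10^5 km.
From the vis-viva equation, v = √[μ(2/r − 1/a_t)] = 1.539 km/s.

v = 1.539 km/s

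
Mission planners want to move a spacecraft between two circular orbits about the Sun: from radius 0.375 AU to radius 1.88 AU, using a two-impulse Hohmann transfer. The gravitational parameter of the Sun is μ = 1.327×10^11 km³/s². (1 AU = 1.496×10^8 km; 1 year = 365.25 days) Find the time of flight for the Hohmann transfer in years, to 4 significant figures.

t = 0.5987 years

In km: r₁ = 0.375 × 1.496×10^8 = 5.610×10^7 km; r₂ = 1.88 × 1.496×10^8 = 2.81248×10^8 km.
Semi-major axis of the transfer orbit: a_t = (5.610×10^7 + 2.81248×10^8)/2 = 1.68674×10^8 km.
By Kepler's third law the transfer-orbit period is T = 2π√(a_t³/μ), so t = T/2 = 1.8892×10^7 s.
Converting: 1.8892×10^7 s ÷ 3.15576×10^7 s/year (365.25 × 86400) = 0.5987 years.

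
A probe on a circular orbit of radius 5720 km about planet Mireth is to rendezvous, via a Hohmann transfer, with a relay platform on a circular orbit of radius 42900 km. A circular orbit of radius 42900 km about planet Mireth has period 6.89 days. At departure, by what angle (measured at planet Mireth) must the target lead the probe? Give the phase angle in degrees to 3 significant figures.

From Kepler's third law T² = 4π²r³/μ at r = 42900 km, T = 6.89 days = 6.89 × 86400 s = 5.95296×10^5 s: μ = 4π²r³/T² = 8795.60 km³/s².
Transfer-ellipse semi-major axis a_t = (r₁ + r₂)/2 = (5720 + 42900)/2 = 24310 km.
Transfer time t = π√(a_t³/μ) = 1.270×10^5 s.
Target angular speed ω₂ = √(μ/r₂³) = 1.055×10^-5 rad/s.
Angle swept by the target during transfer: ω₂·t = 1.340 rad = 76.78°.
The probe traverses 180° on the transfer ellipse, so the target must lead by 180° − 76.78° = 103°.

φ = 103°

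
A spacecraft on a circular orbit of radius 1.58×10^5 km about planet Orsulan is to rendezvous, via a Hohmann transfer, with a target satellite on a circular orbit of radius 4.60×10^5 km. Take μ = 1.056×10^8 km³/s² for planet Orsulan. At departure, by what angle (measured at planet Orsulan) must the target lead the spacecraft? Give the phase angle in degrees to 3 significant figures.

Semi-major axis of the transfer orbit: a_t = (1.580×10^5 + 4.600×10^5)/2 = 3.090×10^5 km.
Transfer time t = π√(a_t³/μ) = 52512 s.
Target angular speed ω₂ = √(μ/r₂³) = 3.2938×10^-5 rad/s.
Angle swept by the target during transfer: ω₂·t = 1.7296 rad = 99.10°.
The spacecraft traverses 180° on the transfer ellipse, so the target must lead by 180° − 99.10° = 80.9°.

φ = 80.9°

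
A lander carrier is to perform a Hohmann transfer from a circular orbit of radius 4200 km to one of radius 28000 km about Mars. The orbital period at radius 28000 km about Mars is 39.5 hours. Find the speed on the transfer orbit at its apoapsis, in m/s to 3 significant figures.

v = 632 m/s

From Kepler's third law T² = 4π²r³/μ at r = 28000 km, T = 39.5 hours = 39.5 × 3600 s = 1.422×10^5 s: μ = 4π²r³/T² = 42858.3 km³/s².
Semi-major axis of the transfer orbit: a_t = (4200 + 28000)/2 = 16100 km.
At apoapsis, r = 28000 km.
Vis-viva: v = √[μ(2/r − 1/a_t)] = √[42858.3 × (2/28000 − 1/16100)] = 0.6319 km/s.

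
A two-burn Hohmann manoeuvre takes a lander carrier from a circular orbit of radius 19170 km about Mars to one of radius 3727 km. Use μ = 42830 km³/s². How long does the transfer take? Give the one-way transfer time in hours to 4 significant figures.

t = 5.165 hours

Transfer-ellipse semi-major axis a_t = (r₁ + r₂)/2 = (19170 + 3727)/2 = 11448.5 km.
Transfer time t = π√(a_t³/μ) = π√((11448.5)³ / 42830) = 18595 s.
Converting: 18595 s ÷ 3600 s/hour = 5.165 hours.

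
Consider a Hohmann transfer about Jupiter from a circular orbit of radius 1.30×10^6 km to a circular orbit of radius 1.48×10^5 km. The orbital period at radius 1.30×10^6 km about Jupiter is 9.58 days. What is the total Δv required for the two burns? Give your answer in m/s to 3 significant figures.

From Kepler's third law T² = 4π²r³/μ at r = 1.30×10^6 km, T = 9.58 days = 9.58 × 86400 s = 8.27712×10^5 s: μ = 4π²r³/T² = 1.26599×10^8 km³/s².
Transfer-ellipse semi-major axis a_t = (r₁ + r₂)/2 = (1.300×10^6 + 1.480×10^5)/2 = 7.240×10^5 km.
Circular speed at r₁: v₁ = √(μ/r₁) = √(1.26599×10^8/1.300×10^6) = 9.86834 km/s.
On the transfer ellipse at r₁, v² = μ(2/r − 1/a) gives v_a = √[μ(2/r₁ − 1/a_t)] = 4.46175 km/s.
First burn Δv₁ = |v_a − v₁| = 5.407 km/s.
At r₂, v₂ = √(μ/r₂) = 29.247 km/s.
Transfer-orbit speed at r₂: v_p = √[μ(2/r₂ − 1/a_t)] = 39.191 km/s.
Second burn Δv₂ = |v₂ − v_p| = 9.944 km/s.
Total Δv = Δv₁ + Δv₂ = 15.35 km/s.

Δv = 15400 m/s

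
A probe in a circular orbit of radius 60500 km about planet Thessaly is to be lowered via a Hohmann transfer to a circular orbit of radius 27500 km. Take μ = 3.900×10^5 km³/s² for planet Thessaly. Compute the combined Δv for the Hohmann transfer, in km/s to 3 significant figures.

Transfer-ellipse semi-major axis a_t = (r₁ + r₂)/2 = (60500 + 27500)/2 = 44000 km.
Circular speed at r₁: v₁ = √(μ/r₁) = √(3.900×10^5/60500) = 2.53895 km/s.
On the transfer ellipse at r₁, v² = μ(2/r − 1/a) gives v_a = √[μ(2/r₁ − 1/a_t)] = 2.00722 km/s.
First burn Δv₁ = |v_a − v₁| = 0.5317 km/s.
Circular speed at r₂: v₂ = √(μ/r₂) = 3.766 km/s.
Transfer-orbit speed at r₂: v_p = √[μ(2/r₂ − 1/a_t)] = 4.416 km/s.
Second burn Δv₂ = |v₂ − v_p| = 0.6500 km/s.
Total Δv = Δv₁ + Δv₂ = 1.182 km/s.

Δv = 1.18 km/s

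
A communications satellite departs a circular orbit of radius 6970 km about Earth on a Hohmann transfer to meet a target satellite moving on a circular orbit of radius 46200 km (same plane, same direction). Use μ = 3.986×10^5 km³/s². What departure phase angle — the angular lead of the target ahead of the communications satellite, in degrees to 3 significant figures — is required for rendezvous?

Semi-major axis of the transfer orbit: a_t = (6970 + 46200)/2 = 26585 km.
Transfer time t = π√(a_t³/μ) = 21569 s.
The target's mean motion on its circular orbit is ω₂ = √(μ/r₂³) = 6.3578×10^-5 rad/s.
Angle swept by the target during transfer: ω₂·t = 1.3713 rad = 78.57°.
Arrival is 180° from departure on the ellipse, so φ = 180° − 78.57° = 101°.

φ = 101°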